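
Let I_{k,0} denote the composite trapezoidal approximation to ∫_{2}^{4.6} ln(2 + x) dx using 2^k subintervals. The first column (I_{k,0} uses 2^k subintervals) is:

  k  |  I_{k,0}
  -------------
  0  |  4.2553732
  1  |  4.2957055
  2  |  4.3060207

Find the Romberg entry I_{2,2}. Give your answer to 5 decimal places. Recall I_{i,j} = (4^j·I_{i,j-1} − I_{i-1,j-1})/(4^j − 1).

4.30948

Richardson extrapolation on the trapezoidal column (denominator 4−1=3):
I_{1,1} = 4.2957055 + (4.2957055 − 4.2553732)/3 = 4.3091496
I_{2,1} = (4·4.3060207 − 4.2957055) / 3 = 4.3094591
I_{2,2} = (16·4.3094591 − 4.3091496) / 15 = 4.3094797
(Column j=1 coincides with Simpson's rule on the same nodes.)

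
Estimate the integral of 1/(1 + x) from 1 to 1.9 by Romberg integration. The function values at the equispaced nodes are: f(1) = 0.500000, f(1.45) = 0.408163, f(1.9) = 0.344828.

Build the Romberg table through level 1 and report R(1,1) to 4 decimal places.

R(0,0) (trapezoid, 1 panel, h=0.9000): 0.380173
R(1,0) (trapezoid, 2 panels, h=0.4500): 0.373760
R(1,1) = 0.373760 + (0.373760 − 0.380173)/3 = 0.371622

0.3716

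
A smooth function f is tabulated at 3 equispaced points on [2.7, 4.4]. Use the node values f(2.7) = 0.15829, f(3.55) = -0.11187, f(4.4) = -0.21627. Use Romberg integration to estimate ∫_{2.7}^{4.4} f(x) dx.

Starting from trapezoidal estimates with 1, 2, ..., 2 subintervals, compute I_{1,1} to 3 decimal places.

I_{0,0} (trapezoid, 1 panel, h=1.7000): -0.04928
I_{1,0} (trapezoid, 2 panels, h=0.8500): -0.11973
I_{1,1} = -0.11973 + (-0.11973 − (-0.04928))/3 = -0.14321

-0.143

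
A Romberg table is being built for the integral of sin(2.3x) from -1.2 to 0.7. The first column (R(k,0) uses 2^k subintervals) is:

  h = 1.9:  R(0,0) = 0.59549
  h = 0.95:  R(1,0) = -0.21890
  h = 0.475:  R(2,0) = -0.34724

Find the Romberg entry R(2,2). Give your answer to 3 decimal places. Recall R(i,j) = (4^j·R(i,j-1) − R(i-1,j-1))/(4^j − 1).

-0.383

Richardson extrapolation on the trapezoidal column (denominator 4−1=3):
R(1,1) = (4·(-0.21890) − 0.59549) / 3 = -0.49036
R(2,1) = -0.34724 + (-0.34724 − (-0.21890))/3 = -0.39002
R(2,2) = -0.39002 + (-0.39002 − (-0.49036))/15 = -0.38333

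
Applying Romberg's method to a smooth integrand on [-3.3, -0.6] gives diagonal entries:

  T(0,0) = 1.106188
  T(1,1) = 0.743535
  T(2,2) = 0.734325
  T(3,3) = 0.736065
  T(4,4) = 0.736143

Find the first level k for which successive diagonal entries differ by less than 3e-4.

|T(1,1) − T(0,0)| = 0.362653 ≥ 3e-4
|T(2,2) − T(1,1)| = 0.009210 ≥ 3e-4
|T(3,3) − T(2,2)| = 0.001740 ≥ 3e-4
|T(4,4) − T(3,3)| = 0.000078 < 3e-4

k = 4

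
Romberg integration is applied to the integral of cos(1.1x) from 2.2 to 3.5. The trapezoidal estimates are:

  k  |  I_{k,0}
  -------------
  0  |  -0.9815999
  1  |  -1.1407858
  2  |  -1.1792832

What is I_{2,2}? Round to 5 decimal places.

-1.19200

I_{1,1} = -1.1407858 + (-1.1407858 − (-0.9815999))/3 = -1.1938478
I_{2,1} = -1.1792832 + (-1.1792832 − (-1.1407858))/3 = -1.1921157
I_{2,2} = (16·(-1.1921157) − (-1.1938478)) / 15 = -1.1920002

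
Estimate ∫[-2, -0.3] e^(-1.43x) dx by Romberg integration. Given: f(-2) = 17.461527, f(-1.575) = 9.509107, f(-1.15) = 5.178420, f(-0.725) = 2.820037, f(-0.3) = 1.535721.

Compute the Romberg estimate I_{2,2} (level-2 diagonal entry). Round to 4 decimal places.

11.1379

I_{0,0} (trapezoid, 1 panel, h=1.7000): 16.147661
I_{1,0} (trapezoid, 2 panels, h=0.8500): 12.475487
I_{2,0} (trapezoid, 4 panels, h=0.4250): 11.477630
I_{1,1} = 12.475487 + (12.475487 − 16.147661)/3 = 11.251429
I_{2,1} = 11.477630 + (11.477630 − 12.475487)/3 = 11.145011
I_{2,2} = 11.145011 + (11.145011 − 11.251429)/15 = 11.137916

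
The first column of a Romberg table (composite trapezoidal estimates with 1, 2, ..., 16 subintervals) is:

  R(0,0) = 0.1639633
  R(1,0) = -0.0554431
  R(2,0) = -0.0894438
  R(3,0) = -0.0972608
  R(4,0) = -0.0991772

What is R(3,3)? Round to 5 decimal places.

-0.09982

R(1,1) = -0.0554431 + (-0.0554431 − 0.1639633)/3 = -0.1285786
R(2,1) = (4·(-0.0894438) − (-0.0554431)) / 3 = -0.1007774
R(3,1) = -0.0972608 + (-0.0972608 − (-0.0894438))/3 = -0.0998665
R(2,2) = (16·(-0.1007774) − (-0.1285786)) / 15 = -0.0989240
R(3,2) = -0.0998665 + (-0.0998665 − (-0.1007774))/15 = -0.0998058
R(3,3) = (64·(-0.0998058) − (-0.0989240)) / 63 = -0.0998198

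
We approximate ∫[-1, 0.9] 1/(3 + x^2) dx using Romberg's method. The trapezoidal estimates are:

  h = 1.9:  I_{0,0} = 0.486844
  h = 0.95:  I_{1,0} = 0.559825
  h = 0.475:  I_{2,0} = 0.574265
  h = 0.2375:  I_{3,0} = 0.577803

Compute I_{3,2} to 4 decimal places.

Richardson extrapolation on the trapezoidal column (denominator 4−1=3):
I_{2,1} = (4·0.574265 − 0.559825) / 3 = 0.579078
I_{3,1} = 0.577803 + (0.577803 − 0.574265)/3 = 0.578982
I_{3,2} = (16·0.578982 − 0.579078) / 15 = 0.578976
(Column j=1 coincides with Simpson's rule on the same nodes.)

0.5790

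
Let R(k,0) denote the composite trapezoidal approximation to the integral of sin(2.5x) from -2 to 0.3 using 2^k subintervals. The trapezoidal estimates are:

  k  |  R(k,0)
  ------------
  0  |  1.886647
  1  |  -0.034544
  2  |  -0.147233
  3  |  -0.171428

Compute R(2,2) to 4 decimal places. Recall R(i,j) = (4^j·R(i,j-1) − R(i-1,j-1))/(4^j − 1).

Richardson extrapolation on the trapezoidal column (denominator 4−1=3):
R(1,1) = -0.034544 + (-0.034544 − 1.886647)/3 = -0.674941
R(2,1) = -0.147233 + (-0.147233 − (-0.034544))/3 = -0.184796
R(2,2) = -0.184796 + (-0.184796 − (-0.674941))/15 = -0.152120

-0.1521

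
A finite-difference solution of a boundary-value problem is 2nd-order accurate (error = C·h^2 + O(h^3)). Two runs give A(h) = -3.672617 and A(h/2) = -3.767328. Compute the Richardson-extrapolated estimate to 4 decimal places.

The leading error scales as h^2; refining by a factor of 2 reduces it by 2^2 = 4.
Extrapolated value = (4·A(h/2) − A(h)) / (4 − 1)
= (4·(-3.767328) − (-3.672617)) / 3
= -11.396695 / 3 = -3.798898

-3.7989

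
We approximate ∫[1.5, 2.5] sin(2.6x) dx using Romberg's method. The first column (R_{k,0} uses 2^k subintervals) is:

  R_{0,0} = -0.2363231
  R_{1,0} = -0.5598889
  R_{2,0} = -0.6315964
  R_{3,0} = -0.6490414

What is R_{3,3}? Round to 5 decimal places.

-0.65482

Richardson extrapolation on the trapezoidal column (denominator 4−1=3):
R_{1,1} = (4·(-0.5598889) − (-0.2363231)) / 3 = -0.6677442
R_{2,1} = -0.6315964 + (-0.6315964 − (-0.5598889))/3 = -0.6554989
R_{3,1} = (4·(-0.6490414) − (-0.6315964)) / 3 = -0.6548564
R_{2,2} = (16·(-0.6554989) − (-0.6677442)) / 15 = -0.6546825
R_{3,2} = -0.6548564 + (-0.6548564 − (-0.6554989))/15 = -0.6548136
R_{3,3} = (64·(-0.6548136) − (-0.6546825)) / 63 = -0.6548157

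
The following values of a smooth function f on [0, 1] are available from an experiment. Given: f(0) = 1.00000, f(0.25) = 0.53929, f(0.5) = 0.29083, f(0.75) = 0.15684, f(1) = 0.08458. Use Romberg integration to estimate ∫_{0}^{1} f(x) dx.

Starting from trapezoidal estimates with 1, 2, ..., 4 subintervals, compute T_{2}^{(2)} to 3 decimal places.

T_{0}^{(0)} (trapezoid, 1 panel, h=1.0000): 0.54229
T_{1}^{(0)} (trapezoid, 2 panels, h=0.5000): 0.41656
T_{2}^{(0)} (trapezoid, 4 panels, h=0.2500): 0.38231
T_{1}^{(1)} = 0.41656 + (0.41656 − 0.54229)/3 = 0.37465
T_{2}^{(1)} = 0.38231 + (0.38231 − 0.41656)/3 = 0.37089
T_{2}^{(2)} = 0.37089 + (0.37089 − 0.37465)/15 = 0.37064

0.371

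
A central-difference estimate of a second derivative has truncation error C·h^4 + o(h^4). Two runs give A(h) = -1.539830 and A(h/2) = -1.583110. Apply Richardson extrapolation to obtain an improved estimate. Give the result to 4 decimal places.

-1.5860

The leading error scales as h^4; refining by a factor of 2 reduces it by 2^4 = 16.
Extrapolated value = (16·A(h/2) − A(h)) / (16 − 1)
= (16·(-1.583110) − (-1.539830)) / 15
= -23.789930 / 15 = -1.585995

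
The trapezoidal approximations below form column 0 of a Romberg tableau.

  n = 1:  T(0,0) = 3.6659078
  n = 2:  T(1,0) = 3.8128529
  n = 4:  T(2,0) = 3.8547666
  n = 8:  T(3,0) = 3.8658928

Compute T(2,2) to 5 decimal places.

3.86920

T(1,1) = (4·3.8128529 − 3.6659078) / 3 = 3.8618346
T(2,1) = (4·3.8547666 − 3.8128529) / 3 = 3.8687378
T(2,2) = 3.8687378 + (3.8687378 − 3.8618346)/15 = 3.8691980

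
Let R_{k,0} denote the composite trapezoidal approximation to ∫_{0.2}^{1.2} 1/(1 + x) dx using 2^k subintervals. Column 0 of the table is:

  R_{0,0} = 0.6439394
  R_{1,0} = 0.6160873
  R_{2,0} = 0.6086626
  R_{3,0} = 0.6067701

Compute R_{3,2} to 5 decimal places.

Richardson extrapolation on the trapezoidal column (denominator 4−1=3):
R_{2,1} = 0.6086626 + (0.6086626 − 0.6160873)/3 = 0.6061877
R_{3,1} = 0.6067701 + (0.6067701 − 0.6086626)/3 = 0.6061393
R_{3,2} = (16·0.6061393 − 0.6061877) / 15 = 0.6061361

0.60614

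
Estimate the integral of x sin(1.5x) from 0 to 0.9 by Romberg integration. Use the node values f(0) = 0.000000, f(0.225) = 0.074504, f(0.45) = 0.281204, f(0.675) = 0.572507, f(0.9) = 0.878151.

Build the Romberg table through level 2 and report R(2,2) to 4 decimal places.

0.3023

R(0,0) (trapezoid, 1 panel, h=0.9000): 0.395168
R(1,0) (trapezoid, 2 panels, h=0.4500): 0.324126
R(2,0) (trapezoid, 4 panels, h=0.2250): 0.307640
R(1,1) = 0.324126 + (0.324126 − 0.395168)/3 = 0.300445
R(2,1) = 0.307640 + (0.307640 − 0.324126)/3 = 0.302145
R(2,2) = 0.302145 + (0.302145 − 0.300445)/15 = 0.302258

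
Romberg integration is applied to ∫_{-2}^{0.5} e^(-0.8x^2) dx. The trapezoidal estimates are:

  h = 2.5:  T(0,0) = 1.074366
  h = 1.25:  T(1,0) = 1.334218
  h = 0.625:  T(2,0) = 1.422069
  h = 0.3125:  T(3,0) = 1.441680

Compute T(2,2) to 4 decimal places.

1.4534

T(1,1) = (4·1.334218 − 1.074366) / 3 = 1.420835
T(2,1) = 1.422069 + (1.422069 − 1.334218)/3 = 1.451353
T(2,2) = 1.451353 + (1.451353 − 1.420835)/15 = 1.453388
(Column j=1 coincides with Simpson's rule on the same nodes.)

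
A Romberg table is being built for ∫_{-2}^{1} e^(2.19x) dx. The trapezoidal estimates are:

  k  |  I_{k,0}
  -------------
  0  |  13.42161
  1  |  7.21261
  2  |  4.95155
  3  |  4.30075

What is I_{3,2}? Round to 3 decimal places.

4.076

Richardson extrapolation on the trapezoidal column (denominator 4−1=3):
I_{2,1} = (4·4.95155 − 7.21261) / 3 = 4.19786
I_{3,1} = (4·4.30075 − 4.95155) / 3 = 4.08382
I_{3,2} = (16·4.08382 − 4.19786) / 15 = 4.07622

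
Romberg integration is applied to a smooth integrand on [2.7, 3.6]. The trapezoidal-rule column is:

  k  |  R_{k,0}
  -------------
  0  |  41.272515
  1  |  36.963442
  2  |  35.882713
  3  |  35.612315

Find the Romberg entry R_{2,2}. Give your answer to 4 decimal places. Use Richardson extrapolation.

Richardson extrapolation on the trapezoidal column (denominator 4−1=3):
R_{1,1} = (4·36.963442 − 41.272515) / 3 = 35.527084
R_{2,1} = (4·35.882713 − 36.963442) / 3 = 35.522470
R_{2,2} = (16·35.522470 − 35.527084) / 15 = 35.522162

35.5222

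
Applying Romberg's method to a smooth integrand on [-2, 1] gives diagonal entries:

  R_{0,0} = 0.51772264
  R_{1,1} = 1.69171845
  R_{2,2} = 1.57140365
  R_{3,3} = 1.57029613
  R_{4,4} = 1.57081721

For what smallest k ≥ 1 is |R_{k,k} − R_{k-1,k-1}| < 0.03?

k = 3

|R_{1,1} − R_{0,0}| = 1.17399581 ≥ 0.03
|R_{2,2} − R_{1,1}| = 0.12031480 ≥ 0.03
|R_{3,3} − R_{2,2}| = 0.00110752 < 0.03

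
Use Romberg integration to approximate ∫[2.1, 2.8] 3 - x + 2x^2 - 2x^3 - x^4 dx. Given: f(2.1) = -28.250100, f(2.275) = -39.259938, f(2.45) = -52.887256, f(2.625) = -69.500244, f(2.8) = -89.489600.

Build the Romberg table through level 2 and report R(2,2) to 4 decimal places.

-38.4156

R(0,0) (trapezoid, 1 panel, h=0.7000): -41.208895
R(1,0) (trapezoid, 2 panels, h=0.3500): -39.114987
R(2,0) (trapezoid, 4 panels, h=0.1750): -38.590525
R(1,1) = -39.114987 + (-39.114987 − (-41.208895))/3 = -38.417018
R(2,1) = -38.590525 + (-38.590525 − (-39.114987))/3 = -38.415704
R(2,2) = -38.415704 + (-38.415704 − (-38.417018))/15 = -38.415616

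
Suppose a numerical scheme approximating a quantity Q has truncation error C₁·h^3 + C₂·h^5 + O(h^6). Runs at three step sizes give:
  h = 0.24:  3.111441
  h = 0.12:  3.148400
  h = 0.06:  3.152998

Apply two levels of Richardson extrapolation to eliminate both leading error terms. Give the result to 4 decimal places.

First eliminate the h^3 term (factor 2^3 = 8):
  B₁ = (8·3.148400 − 3.111441)/7 = 3.153680
  B₂ = (8·3.152998 − 3.148400)/7 = 3.153655
Then eliminate the h^5 term (factor 2^5 = 32):
  (32·3.153655 − 3.153680)/31 = 3.153654

3.1537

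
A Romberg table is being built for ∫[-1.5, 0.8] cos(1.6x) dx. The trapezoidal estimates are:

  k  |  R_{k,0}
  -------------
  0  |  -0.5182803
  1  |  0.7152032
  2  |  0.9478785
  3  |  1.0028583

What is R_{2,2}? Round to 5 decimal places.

1.01871

R_{1,1} = (4·0.7152032 − (-0.5182803)) / 3 = 1.1263644
R_{2,1} = (4·0.9478785 − 0.7152032) / 3 = 1.0254369
R_{2,2} = (16·1.0254369 − 1.1263644) / 15 = 1.0187084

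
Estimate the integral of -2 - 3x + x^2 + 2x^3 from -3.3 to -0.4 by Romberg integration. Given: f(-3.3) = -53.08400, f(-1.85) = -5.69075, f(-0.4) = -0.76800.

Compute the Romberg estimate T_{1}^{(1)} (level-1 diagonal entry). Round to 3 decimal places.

-37.031

T_{0}^{(0)} (trapezoid, 1 panel, h=2.9000): -78.08540
T_{1}^{(0)} (trapezoid, 2 panels, h=1.4500): -47.29429
T_{1}^{(1)} = -47.29429 + (-47.29429 − (-78.08540))/3 = -37.03059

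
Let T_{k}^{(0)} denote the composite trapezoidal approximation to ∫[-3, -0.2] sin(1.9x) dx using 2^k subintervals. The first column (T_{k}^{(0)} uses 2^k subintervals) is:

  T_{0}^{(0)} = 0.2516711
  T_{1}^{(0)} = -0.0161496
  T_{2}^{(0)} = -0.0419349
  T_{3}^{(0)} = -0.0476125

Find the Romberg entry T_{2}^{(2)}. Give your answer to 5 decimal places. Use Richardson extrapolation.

-0.04687

T_{1}^{(1)} = (4·(-0.0161496) − 0.2516711) / 3 = -0.1054232
T_{2}^{(1)} = (4·(-0.0419349) − (-0.0161496)) / 3 = -0.0505300
T_{2}^{(2)} = (16·(-0.0505300) − (-0.1054232)) / 15 = -0.0468705
(Column j=1 coincides with Simpson's rule on the same nodes.)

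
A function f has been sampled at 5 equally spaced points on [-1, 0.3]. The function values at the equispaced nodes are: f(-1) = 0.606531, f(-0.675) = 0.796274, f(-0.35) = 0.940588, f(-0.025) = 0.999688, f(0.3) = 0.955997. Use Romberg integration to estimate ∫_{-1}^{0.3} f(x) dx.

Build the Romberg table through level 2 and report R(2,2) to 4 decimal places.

R(0,0) (trapezoid, 1 panel, h=1.3000): 1.015643
R(1,0) (trapezoid, 2 panels, h=0.6500): 1.119204
R(2,0) (trapezoid, 4 panels, h=0.3250): 1.143290
R(1,1) = 1.119204 + (1.119204 − 1.015643)/3 = 1.153724
R(2,1) = 1.143290 + (1.143290 − 1.119204)/3 = 1.151319
R(2,2) = 1.151319 + (1.151319 − 1.153724)/15 = 1.151159

1.1512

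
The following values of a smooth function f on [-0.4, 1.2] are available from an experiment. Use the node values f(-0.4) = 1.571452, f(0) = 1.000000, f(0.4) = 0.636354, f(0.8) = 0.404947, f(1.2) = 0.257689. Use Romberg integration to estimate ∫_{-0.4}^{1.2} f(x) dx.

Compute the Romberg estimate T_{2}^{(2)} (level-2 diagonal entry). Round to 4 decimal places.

T_{0}^{(0)} (trapezoid, 1 panel, h=1.6000): 1.463313
T_{1}^{(0)} (trapezoid, 2 panels, h=0.8000): 1.240740
T_{2}^{(0)} (trapezoid, 4 panels, h=0.4000): 1.182349
T_{1}^{(1)} = 1.240740 + (1.240740 − 1.463313)/3 = 1.166549
T_{2}^{(1)} = 1.182349 + (1.182349 − 1.240740)/3 = 1.162885
T_{2}^{(2)} = 1.162885 + (1.162885 − 1.166549)/15 = 1.162641

1.1626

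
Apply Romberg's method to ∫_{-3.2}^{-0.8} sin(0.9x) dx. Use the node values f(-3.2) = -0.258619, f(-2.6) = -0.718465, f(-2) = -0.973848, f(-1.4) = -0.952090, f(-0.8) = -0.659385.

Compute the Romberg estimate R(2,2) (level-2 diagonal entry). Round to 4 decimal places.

-1.9085

R(0,0) (trapezoid, 1 panel, h=2.4000): -1.101605
R(1,0) (trapezoid, 2 panels, h=1.2000): -1.719420
R(2,0) (trapezoid, 4 panels, h=0.6000): -1.862043
R(1,1) = -1.719420 + (-1.719420 − (-1.101605))/3 = -1.925358
R(2,1) = -1.862043 + (-1.862043 − (-1.719420))/3 = -1.909584
R(2,2) = -1.909584 + (-1.909584 − (-1.925358))/15 = -1.908532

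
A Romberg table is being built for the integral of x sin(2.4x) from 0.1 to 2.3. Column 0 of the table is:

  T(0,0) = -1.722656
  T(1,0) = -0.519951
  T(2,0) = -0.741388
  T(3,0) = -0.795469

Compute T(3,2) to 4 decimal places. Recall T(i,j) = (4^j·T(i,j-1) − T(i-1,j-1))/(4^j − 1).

T(2,1) = -0.741388 + (-0.741388 − (-0.519951))/3 = -0.815200
T(3,1) = (4·(-0.795469) − (-0.741388)) / 3 = -0.813496
T(3,2) = (16·(-0.813496) − (-0.815200)) / 15 = -0.813382
(Column j=1 coincides with Simpson's rule on the same nodes.)

-0.8134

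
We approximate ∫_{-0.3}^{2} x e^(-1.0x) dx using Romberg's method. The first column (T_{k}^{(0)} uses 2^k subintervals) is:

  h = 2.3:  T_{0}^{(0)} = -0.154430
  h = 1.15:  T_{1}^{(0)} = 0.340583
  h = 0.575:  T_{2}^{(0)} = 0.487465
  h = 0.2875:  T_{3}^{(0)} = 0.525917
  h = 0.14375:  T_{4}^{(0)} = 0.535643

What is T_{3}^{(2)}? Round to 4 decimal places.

Richardson extrapolation on the trapezoidal column (denominator 4−1=3):
T_{2}^{(1)} = (4·0.487465 − 0.340583) / 3 = 0.536426
T_{3}^{(1)} = (4·0.525917 − 0.487465) / 3 = 0.538734
T_{3}^{(2)} = 0.538734 + (0.538734 − 0.536426)/15 = 0.538888
(Column j=1 coincides with Simpson's rule on the same nodes.)

0.5389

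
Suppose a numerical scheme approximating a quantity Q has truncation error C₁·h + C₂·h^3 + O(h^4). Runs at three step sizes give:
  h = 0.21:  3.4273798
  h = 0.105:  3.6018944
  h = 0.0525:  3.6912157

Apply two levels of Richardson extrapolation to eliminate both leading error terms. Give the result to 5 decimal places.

First eliminate the h term (factor 2^1 = 2):
  B₁ = (2·3.6018944 − 3.4273798)/1 = 3.7764090
  B₂ = (2·3.6912157 − 3.6018944)/1 = 3.7805370
Then eliminate the h^3 term (factor 2^3 = 8):
  (8·3.7805370 − 3.7764090)/7 = 3.7811267

3.78113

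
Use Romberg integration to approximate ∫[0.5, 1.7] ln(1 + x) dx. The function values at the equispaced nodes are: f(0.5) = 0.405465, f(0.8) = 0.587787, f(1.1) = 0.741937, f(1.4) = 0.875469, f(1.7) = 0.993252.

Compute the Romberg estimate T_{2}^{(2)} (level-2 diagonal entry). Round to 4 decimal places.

T_{0}^{(0)} (trapezoid, 1 panel, h=1.2000): 0.839230
T_{1}^{(0)} (trapezoid, 2 panels, h=0.6000): 0.864777
T_{2}^{(0)} (trapezoid, 4 panels, h=0.3000): 0.871365
T_{1}^{(1)} = 0.864777 + (0.864777 − 0.839230)/3 = 0.873293
T_{2}^{(1)} = 0.871365 + (0.871365 − 0.864777)/3 = 0.873561
T_{2}^{(2)} = 0.873561 + (0.873561 − 0.873293)/15 = 0.873579

0.8736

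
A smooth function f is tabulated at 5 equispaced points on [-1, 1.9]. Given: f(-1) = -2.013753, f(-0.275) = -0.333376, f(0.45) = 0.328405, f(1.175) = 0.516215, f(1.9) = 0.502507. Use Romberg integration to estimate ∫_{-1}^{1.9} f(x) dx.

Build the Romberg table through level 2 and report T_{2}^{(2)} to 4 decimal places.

-0.0254

T_{0}^{(0)} (trapezoid, 1 panel, h=2.9000): -2.191307
T_{1}^{(0)} (trapezoid, 2 panels, h=1.4500): -0.619466
T_{2}^{(0)} (trapezoid, 4 panels, h=0.7250): -0.177175
T_{1}^{(1)} = -0.619466 + (-0.619466 − (-2.191307))/3 = -0.095519
T_{2}^{(1)} = -0.177175 + (-0.177175 − (-0.619466))/3 = -0.029745
T_{2}^{(2)} = -0.029745 + (-0.029745 − (-0.095519))/15 = -0.025360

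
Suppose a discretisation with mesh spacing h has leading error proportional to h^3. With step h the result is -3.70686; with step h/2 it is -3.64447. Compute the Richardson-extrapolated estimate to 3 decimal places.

-3.636

The leading error scales as h^3; refining by a factor of 2 reduces it by 2^3 = 8.
Extrapolated value = (8·A(h/2) − A(h)) / (8 − 1)
= (8·(-3.64447) − (-3.70686)) / 7
= -25.44890 / 7 = -3.63556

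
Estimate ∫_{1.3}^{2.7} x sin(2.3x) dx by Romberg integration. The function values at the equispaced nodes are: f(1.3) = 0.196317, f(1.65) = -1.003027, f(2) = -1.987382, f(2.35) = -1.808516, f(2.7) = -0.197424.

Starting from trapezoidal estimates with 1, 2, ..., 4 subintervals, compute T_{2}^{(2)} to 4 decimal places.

-1.7706

T_{0}^{(0)} (trapezoid, 1 panel, h=1.4000): -0.000775
T_{1}^{(0)} (trapezoid, 2 panels, h=0.7000): -1.391555
T_{2}^{(0)} (trapezoid, 4 panels, h=0.3500): -1.679817
T_{1}^{(1)} = -1.391555 + (-1.391555 − (-0.000775))/3 = -1.855148
T_{2}^{(1)} = -1.679817 + (-1.679817 − (-1.391555))/3 = -1.775904
T_{2}^{(2)} = -1.775904 + (-1.775904 − (-1.855148))/15 = -1.770621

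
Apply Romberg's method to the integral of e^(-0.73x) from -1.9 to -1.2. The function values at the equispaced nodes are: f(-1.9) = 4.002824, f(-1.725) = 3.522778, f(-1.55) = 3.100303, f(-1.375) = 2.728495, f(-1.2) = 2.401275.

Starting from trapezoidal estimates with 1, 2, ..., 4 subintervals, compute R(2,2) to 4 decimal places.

2.1939

R(0,0) (trapezoid, 1 panel, h=0.7000): 2.241435
R(1,0) (trapezoid, 2 panels, h=0.3500): 2.205823
R(2,0) (trapezoid, 4 panels, h=0.1750): 2.196884
R(1,1) = 2.205823 + (2.205823 − 2.241435)/3 = 2.193952
R(2,1) = 2.196884 + (2.196884 − 2.205823)/3 = 2.193904
R(2,2) = 2.193904 + (2.193904 − 2.193952)/15 = 2.193901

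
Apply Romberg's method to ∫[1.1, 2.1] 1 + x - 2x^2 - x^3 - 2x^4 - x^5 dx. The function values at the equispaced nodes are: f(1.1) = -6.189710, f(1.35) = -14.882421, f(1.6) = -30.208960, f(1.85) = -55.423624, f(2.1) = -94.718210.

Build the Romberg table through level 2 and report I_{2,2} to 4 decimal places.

I_{0,0} (trapezoid, 1 panel, h=1.0000): -50.453960
I_{1,0} (trapezoid, 2 panels, h=0.5000): -40.331460
I_{2,0} (trapezoid, 4 panels, h=0.2500): -37.742241
I_{1,1} = -40.331460 + (-40.331460 − (-50.453960))/3 = -36.957293
I_{2,1} = -37.742241 + (-37.742241 − (-40.331460))/3 = -36.879168
I_{2,2} = -36.879168 + (-36.879168 − (-36.957293))/15 = -36.873960

-36.8740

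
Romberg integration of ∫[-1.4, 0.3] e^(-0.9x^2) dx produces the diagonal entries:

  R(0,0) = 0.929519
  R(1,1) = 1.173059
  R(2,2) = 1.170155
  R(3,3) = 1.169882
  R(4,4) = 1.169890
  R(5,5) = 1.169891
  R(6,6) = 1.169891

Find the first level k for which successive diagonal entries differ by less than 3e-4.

k = 3

|R(1,1) − R(0,0)| = 0.243540 ≥ 3e-4
|R(2,2) − R(1,1)| = 0.002904 ≥ 3e-4
|R(3,3) − R(2,2)| = 0.000273 < 3e-4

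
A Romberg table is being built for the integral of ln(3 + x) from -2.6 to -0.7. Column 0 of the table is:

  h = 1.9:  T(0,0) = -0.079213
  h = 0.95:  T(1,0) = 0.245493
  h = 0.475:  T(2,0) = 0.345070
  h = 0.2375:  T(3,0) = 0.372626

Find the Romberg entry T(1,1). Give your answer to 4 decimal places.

T(1,1) = (4·0.245493 − (-0.079213)) / 3 = 0.353728
(Column j=1 coincides with Simpson's rule on the same nodes.)

0.3537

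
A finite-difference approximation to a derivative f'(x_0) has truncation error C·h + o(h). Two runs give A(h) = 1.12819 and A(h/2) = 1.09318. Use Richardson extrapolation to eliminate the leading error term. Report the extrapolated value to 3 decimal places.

Extrapolated value = (2·A(h/2) − A(h)) / (2 − 1)
= (2·1.09318 − 1.12819) / 1
= 1.05817 / 1 = 1.05817

1.058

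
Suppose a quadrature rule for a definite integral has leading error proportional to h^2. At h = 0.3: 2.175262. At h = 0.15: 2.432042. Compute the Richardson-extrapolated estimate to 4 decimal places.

2.5176

The leading error scales as h^2; refining by a factor of 2 reduces it by 2^2 = 4.
Extrapolated value = (4·A(h/2) − A(h)) / (4 − 1)
= (4·2.432042 − 2.175262) / 3
= 7.552906 / 3 = 2.517635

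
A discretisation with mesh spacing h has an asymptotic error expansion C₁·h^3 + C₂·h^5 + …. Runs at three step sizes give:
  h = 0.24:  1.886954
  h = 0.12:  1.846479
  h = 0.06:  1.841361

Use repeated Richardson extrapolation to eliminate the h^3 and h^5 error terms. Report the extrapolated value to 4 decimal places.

1.8406

First eliminate the h^3 term (factor 2^3 = 8):
  B₁ = (8·1.846479 − 1.886954)/7 = 1.840697
  B₂ = (8·1.841361 − 1.846479)/7 = 1.840630
Then eliminate the h^5 term (factor 2^5 = 32):
  (32·1.840630 − 1.840697)/31 = 1.840628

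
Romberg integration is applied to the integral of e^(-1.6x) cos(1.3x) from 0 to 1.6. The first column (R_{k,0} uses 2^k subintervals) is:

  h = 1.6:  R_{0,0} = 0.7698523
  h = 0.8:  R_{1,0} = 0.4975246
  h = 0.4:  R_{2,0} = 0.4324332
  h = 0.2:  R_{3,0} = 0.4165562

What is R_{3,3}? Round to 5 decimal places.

Richardson extrapolation on the trapezoidal column (denominator 4−1=3):
R_{1,1} = (4·0.4975246 − 0.7698523) / 3 = 0.4067487
R_{2,1} = (4·0.4324332 − 0.4975246) / 3 = 0.4107361
R_{3,1} = 0.4165562 + (0.4165562 − 0.4324332)/3 = 0.4112639
R_{2,2} = (16·0.4107361 − 0.4067487) / 15 = 0.4110019
R_{3,2} = (16·0.4112639 − 0.4107361) / 15 = 0.4112991
R_{3,3} = (64·0.4112991 − 0.4110019) / 63 = 0.4113038
(Column j=1 coincides with Simpson's rule on the same nodes.)

0.41130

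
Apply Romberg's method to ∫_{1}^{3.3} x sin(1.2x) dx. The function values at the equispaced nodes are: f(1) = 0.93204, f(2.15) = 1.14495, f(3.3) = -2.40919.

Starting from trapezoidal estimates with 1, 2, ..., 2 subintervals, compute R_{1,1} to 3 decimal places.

R_{0,0} (trapezoid, 1 panel, h=2.3000): -1.69872
R_{1,0} (trapezoid, 2 panels, h=1.1500): 0.46733
R_{1,1} = 0.46733 + (0.46733 − (-1.69872))/3 = 1.18935

1.189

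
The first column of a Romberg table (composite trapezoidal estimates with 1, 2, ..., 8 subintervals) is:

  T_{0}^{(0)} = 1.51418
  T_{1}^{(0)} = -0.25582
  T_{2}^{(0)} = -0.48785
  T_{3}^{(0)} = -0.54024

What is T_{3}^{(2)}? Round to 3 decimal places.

-0.557

Richardson extrapolation on the trapezoidal column (denominator 4−1=3):
T_{2}^{(1)} = (4·(-0.48785) − (-0.25582)) / 3 = -0.56519
T_{3}^{(1)} = -0.54024 + (-0.54024 − (-0.48785))/3 = -0.55770
T_{3}^{(2)} = (16·(-0.55770) − (-0.56519)) / 15 = -0.55720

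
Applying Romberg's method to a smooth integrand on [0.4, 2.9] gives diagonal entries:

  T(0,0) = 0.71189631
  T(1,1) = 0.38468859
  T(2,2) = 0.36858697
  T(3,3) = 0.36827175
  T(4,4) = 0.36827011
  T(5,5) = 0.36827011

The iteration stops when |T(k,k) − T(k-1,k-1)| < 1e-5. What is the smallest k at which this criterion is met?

|T(1,1) − T(0,0)| = 0.32720772 ≥ 1e-5
|T(2,2) − T(1,1)| = 0.01610162 ≥ 1e-5
|T(3,3) − T(2,2)| = 0.00031522 ≥ 1e-5
|T(4,4) − T(3,3)| = 0.00000164 < 1e-5

k = 4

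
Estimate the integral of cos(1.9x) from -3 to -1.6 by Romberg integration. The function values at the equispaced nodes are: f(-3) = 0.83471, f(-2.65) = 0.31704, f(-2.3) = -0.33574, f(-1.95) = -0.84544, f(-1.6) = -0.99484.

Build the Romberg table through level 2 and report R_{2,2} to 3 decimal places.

R_{0,0} (trapezoid, 1 panel, h=1.4000): -0.11209
R_{1,0} (trapezoid, 2 panels, h=0.7000): -0.29106
R_{2,0} (trapezoid, 4 panels, h=0.3500): -0.33047
R_{1,1} = -0.29106 + (-0.29106 − (-0.11209))/3 = -0.35072
R_{2,1} = -0.33047 + (-0.33047 − (-0.29106))/3 = -0.34361
R_{2,2} = -0.34361 + (-0.34361 − (-0.35072))/15 = -0.34314

-0.343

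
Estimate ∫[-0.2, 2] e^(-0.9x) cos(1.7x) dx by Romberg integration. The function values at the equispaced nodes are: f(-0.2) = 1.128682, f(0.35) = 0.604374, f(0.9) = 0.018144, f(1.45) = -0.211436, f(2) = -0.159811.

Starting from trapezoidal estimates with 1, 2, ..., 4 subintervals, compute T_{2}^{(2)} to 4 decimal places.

T_{0}^{(0)} (trapezoid, 1 panel, h=2.2000): 1.065758
T_{1}^{(0)} (trapezoid, 2 panels, h=1.1000): 0.552837
T_{2}^{(0)} (trapezoid, 4 panels, h=0.5500): 0.492535
T_{1}^{(1)} = 0.552837 + (0.552837 − 1.065758)/3 = 0.381863
T_{2}^{(1)} = 0.492535 + (0.492535 − 0.552837)/3 = 0.472434
T_{2}^{(2)} = 0.472434 + (0.472434 − 0.381863)/15 = 0.478472

0.4785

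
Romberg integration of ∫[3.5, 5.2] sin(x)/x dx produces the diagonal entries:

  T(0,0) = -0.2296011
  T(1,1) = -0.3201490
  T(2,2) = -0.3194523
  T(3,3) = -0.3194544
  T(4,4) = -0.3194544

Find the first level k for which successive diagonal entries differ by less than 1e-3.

|T(1,1) − T(0,0)| = 0.0905479 ≥ 1e-3
|T(2,2) − T(1,1)| = 0.0006967 < 1e-3

k = 2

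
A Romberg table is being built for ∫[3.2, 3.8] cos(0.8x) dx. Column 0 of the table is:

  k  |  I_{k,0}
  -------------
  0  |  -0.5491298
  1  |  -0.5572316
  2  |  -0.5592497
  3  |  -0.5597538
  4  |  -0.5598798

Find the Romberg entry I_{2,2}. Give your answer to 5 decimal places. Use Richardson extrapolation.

I_{1,1} = (4·(-0.5572316) − (-0.5491298)) / 3 = -0.5599322
I_{2,1} = (4·(-0.5592497) − (-0.5572316)) / 3 = -0.5599224
I_{2,2} = -0.5599224 + (-0.5599224 − (-0.5599322))/15 = -0.5599217

-0.55992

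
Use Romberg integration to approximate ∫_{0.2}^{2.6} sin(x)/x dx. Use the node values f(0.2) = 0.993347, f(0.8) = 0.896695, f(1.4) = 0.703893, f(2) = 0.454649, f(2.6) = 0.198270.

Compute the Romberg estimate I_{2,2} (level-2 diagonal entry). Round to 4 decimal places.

1.6008

I_{0,0} (trapezoid, 1 panel, h=2.4000): 1.429940
I_{1,0} (trapezoid, 2 panels, h=1.2000): 1.559642
I_{2,0} (trapezoid, 4 panels, h=0.6000): 1.590627
I_{1,1} = 1.559642 + (1.559642 − 1.429940)/3 = 1.602876
I_{2,1} = 1.590627 + (1.590627 − 1.559642)/3 = 1.600955
I_{2,2} = 1.600955 + (1.600955 − 1.602876)/15 = 1.600827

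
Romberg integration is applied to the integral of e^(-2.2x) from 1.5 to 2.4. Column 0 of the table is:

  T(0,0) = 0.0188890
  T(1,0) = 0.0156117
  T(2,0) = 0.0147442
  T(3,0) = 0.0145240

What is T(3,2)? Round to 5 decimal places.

0.01445

T(2,1) = (4·0.0147442 − 0.0156117) / 3 = 0.0144550
T(3,1) = (4·0.0145240 − 0.0147442) / 3 = 0.0144506
T(3,2) = 0.0144506 + (0.0144506 − 0.0144550)/15 = 0.0144503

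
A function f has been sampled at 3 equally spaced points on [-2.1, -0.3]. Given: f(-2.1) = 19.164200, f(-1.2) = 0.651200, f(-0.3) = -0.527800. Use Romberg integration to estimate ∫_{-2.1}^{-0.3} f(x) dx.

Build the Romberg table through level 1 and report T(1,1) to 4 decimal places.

6.3724

T(0,0) (trapezoid, 1 panel, h=1.8000): 16.772760
T(1,0) (trapezoid, 2 panels, h=0.9000): 8.972460
T(1,1) = 8.972460 + (8.972460 − 16.772760)/3 = 6.372360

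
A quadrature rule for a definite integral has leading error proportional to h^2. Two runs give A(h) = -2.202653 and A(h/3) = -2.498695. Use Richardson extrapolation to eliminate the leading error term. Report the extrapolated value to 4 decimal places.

The leading error scales as h^2; refining by a factor of 3 reduces it by 3^2 = 9.
Extrapolated value = (9·A(h/3) − A(h)) / (9 − 1)
= (9·(-2.498695) − (-2.202653)) / 8
= -20.285602 / 8 = -2.535700

-2.5357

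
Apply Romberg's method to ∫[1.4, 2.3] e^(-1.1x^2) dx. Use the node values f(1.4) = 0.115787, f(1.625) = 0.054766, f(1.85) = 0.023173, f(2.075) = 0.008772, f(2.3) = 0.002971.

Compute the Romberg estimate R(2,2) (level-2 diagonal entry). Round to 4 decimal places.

0.0314

R(0,0) (trapezoid, 1 panel, h=0.9000): 0.053441
R(1,0) (trapezoid, 2 panels, h=0.4500): 0.037148
R(2,0) (trapezoid, 4 panels, h=0.2250): 0.032870
R(1,1) = 0.037148 + (0.037148 − 0.053441)/3 = 0.031717
R(2,1) = 0.032870 + (0.032870 − 0.037148)/3 = 0.031444
R(2,2) = 0.031444 + (0.031444 − 0.031717)/15 = 0.031426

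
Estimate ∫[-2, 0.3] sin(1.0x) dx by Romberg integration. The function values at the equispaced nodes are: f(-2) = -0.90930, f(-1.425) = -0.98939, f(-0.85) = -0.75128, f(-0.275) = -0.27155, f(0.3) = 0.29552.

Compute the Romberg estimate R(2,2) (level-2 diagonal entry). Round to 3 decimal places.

R(0,0) (trapezoid, 1 panel, h=2.3000): -0.70585
R(1,0) (trapezoid, 2 panels, h=1.1500): -1.21690
R(2,0) (trapezoid, 4 panels, h=0.5750): -1.33349
R(1,1) = -1.21690 + (-1.21690 − (-0.70585))/3 = -1.38725
R(2,1) = -1.33349 + (-1.33349 − (-1.21690))/3 = -1.37235
R(2,2) = -1.37235 + (-1.37235 − (-1.38725))/15 = -1.37136

-1.371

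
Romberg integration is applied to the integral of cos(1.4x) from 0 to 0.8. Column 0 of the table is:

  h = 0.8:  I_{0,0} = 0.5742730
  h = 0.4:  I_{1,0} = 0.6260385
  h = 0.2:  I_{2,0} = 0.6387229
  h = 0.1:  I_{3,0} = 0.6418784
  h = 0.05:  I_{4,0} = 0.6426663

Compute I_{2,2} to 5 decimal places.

Richardson extrapolation on the trapezoidal column (denominator 4−1=3):
I_{1,1} = (4·0.6260385 − 0.5742730) / 3 = 0.6432937
I_{2,1} = 0.6387229 + (0.6387229 − 0.6260385)/3 = 0.6429510
I_{2,2} = 0.6429510 + (0.6429510 − 0.6432937)/15 = 0.6429282

0.64293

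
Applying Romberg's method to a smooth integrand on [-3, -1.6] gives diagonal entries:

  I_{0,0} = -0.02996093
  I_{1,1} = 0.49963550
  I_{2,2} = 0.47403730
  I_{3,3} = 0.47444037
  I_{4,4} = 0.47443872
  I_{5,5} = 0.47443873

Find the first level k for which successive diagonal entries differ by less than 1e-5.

|I_{1,1} − I_{0,0}| = 0.52959643 ≥ 1e-5
|I_{2,2} − I_{1,1}| = 0.02559820 ≥ 1e-5
|I_{3,3} − I_{2,2}| = 0.00040307 ≥ 1e-5
|I_{4,4} − I_{3,3}| = 0.00000165 < 1e-5

k = 4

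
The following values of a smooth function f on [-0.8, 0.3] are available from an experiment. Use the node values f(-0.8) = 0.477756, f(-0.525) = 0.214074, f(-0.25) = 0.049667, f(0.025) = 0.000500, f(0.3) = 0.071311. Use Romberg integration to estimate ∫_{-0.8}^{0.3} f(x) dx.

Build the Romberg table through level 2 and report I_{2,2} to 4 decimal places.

I_{0,0} (trapezoid, 1 panel, h=1.1000): 0.301987
I_{1,0} (trapezoid, 2 panels, h=0.5500): 0.178310
I_{2,0} (trapezoid, 4 panels, h=0.2750): 0.148163
I_{1,1} = 0.178310 + (0.178310 − 0.301987)/3 = 0.137084
I_{2,1} = 0.148163 + (0.148163 − 0.178310)/3 = 0.138114
I_{2,2} = 0.138114 + (0.138114 − 0.137084)/15 = 0.138183

0.1382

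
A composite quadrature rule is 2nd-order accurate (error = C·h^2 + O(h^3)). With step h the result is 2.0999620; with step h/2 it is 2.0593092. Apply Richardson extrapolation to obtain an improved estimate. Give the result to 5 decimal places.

2.04576

The leading error scales as h^2; refining by a factor of 2 reduces it by 2^2 = 4.
Extrapolated value = (4·A(h/2) − A(h)) / (4 − 1)
= (4·2.0593092 − 2.0999620) / 3
= 6.1372748 / 3 = 2.0457583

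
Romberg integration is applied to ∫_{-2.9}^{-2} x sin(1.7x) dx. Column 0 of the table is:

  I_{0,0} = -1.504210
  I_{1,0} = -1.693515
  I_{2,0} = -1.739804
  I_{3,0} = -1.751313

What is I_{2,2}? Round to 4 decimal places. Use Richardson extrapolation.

Richardson extrapolation on the trapezoidal column (denominator 4−1=3):
I_{1,1} = -1.693515 + (-1.693515 − (-1.504210))/3 = -1.756617
I_{2,1} = (4·(-1.739804) − (-1.693515)) / 3 = -1.755234
I_{2,2} = (16·(-1.755234) − (-1.756617)) / 15 = -1.755142

-1.7551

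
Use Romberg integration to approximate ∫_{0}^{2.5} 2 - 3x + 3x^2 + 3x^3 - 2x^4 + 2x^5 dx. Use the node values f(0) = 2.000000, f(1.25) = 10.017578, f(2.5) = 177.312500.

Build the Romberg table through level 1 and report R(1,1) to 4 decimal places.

R(0,0) (trapezoid, 1 panel, h=2.5000): 224.140625
R(1,0) (trapezoid, 2 panels, h=1.2500): 124.592285
R(1,1) = 124.592285 + (124.592285 − 224.140625)/3 = 91.409505

91.4095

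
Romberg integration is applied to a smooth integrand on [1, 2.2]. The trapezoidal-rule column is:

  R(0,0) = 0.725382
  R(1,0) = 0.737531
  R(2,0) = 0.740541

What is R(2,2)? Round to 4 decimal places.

0.7415

Richardson extrapolation on the trapezoidal column (denominator 4−1=3):
R(1,1) = (4·0.737531 − 0.725382) / 3 = 0.741581
R(2,1) = 0.740541 + (0.740541 − 0.737531)/3 = 0.741544
R(2,2) = 0.741544 + (0.741544 − 0.741581)/15 = 0.741542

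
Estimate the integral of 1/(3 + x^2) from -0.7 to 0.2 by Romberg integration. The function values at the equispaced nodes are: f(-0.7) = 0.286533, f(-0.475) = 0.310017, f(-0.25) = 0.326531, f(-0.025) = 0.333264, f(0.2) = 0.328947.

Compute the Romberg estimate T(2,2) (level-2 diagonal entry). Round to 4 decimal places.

T(0,0) (trapezoid, 1 panel, h=0.9000): 0.276966
T(1,0) (trapezoid, 2 panels, h=0.4500): 0.285422
T(2,0) (trapezoid, 4 panels, h=0.2250): 0.287449
T(1,1) = 0.285422 + (0.285422 − 0.276966)/3 = 0.288241
T(2,1) = 0.287449 + (0.287449 − 0.285422)/3 = 0.288125
T(2,2) = 0.288125 + (0.288125 − 0.288241)/15 = 0.288117

0.2881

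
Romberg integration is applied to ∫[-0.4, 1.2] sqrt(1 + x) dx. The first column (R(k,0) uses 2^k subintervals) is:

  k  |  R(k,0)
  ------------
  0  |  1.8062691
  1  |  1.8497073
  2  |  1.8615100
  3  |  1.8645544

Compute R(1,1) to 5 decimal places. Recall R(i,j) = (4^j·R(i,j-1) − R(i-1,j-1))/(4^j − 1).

1.86419

R(1,1) = 1.8497073 + (1.8497073 − 1.8062691)/3 = 1.8641867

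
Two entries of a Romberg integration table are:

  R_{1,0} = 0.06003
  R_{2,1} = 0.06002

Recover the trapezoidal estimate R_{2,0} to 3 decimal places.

0.060

From R_{2,1} = (4·R_{2,0} − R_{1,0})/3, solve for R_{2,0}:
4·R_{2,0} = 3·0.06002 + 0.06003 = 0.24009
R_{2,0} = 0.06002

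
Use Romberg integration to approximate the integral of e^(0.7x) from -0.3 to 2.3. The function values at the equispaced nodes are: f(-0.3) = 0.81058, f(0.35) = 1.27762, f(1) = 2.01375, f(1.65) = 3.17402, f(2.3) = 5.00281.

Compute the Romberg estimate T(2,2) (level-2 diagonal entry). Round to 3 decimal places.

5.989

T(0,0) (trapezoid, 1 panel, h=2.6000): 7.55741
T(1,0) (trapezoid, 2 panels, h=1.3000): 6.39658
T(2,0) (trapezoid, 4 panels, h=0.6500): 6.09186
T(1,1) = 6.39658 + (6.39658 − 7.55741)/3 = 6.00964
T(2,1) = 6.09186 + (6.09186 − 6.39658)/3 = 5.99029
T(2,2) = 5.99029 + (5.99029 − 6.00964)/15 = 5.98900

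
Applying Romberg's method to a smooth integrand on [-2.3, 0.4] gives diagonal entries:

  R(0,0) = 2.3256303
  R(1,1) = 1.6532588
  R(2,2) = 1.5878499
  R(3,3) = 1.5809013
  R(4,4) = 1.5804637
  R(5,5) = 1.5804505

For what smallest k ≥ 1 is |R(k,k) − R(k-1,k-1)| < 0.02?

k = 3

|R(1,1) − R(0,0)| = 0.6723715 ≥ 0.02
|R(2,2) − R(1,1)| = 0.0654089 ≥ 0.02
|R(3,3) − R(2,2)| = 0.0069486 < 0.02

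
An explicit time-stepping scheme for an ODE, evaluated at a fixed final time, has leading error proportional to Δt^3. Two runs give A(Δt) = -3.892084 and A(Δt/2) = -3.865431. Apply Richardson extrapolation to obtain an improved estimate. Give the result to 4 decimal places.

The leading error scales as Δt^3; refining by a factor of 2 reduces it by 2^3 = 8.
Extrapolated value = (8·A(Δt/2) − A(Δt)) / (8 − 1)
= (8·(-3.865431) − (-3.892084)) / 7
= -27.031364 / 7 = -3.861623

-3.8616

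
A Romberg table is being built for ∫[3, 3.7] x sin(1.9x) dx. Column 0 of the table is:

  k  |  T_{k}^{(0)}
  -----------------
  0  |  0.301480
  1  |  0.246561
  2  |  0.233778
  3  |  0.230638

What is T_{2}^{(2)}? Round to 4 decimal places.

T_{1}^{(1)} = 0.246561 + (0.246561 − 0.301480)/3 = 0.228255
T_{2}^{(1)} = 0.233778 + (0.233778 − 0.246561)/3 = 0.229517
T_{2}^{(2)} = (16·0.229517 − 0.228255) / 15 = 0.229601

0.2296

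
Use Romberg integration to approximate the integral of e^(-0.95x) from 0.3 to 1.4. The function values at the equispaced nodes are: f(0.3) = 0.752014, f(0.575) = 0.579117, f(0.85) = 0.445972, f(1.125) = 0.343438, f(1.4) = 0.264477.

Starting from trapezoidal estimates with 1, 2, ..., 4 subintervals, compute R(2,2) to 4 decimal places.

0.5132

R(0,0) (trapezoid, 1 panel, h=1.1000): 0.559070
R(1,0) (trapezoid, 2 panels, h=0.5500): 0.524820
R(2,0) (trapezoid, 4 panels, h=0.2750): 0.516112
R(1,1) = 0.524820 + (0.524820 − 0.559070)/3 = 0.513403
R(2,1) = 0.516112 + (0.516112 − 0.524820)/3 = 0.513209
R(2,2) = 0.513209 + (0.513209 − 0.513403)/15 = 0.513196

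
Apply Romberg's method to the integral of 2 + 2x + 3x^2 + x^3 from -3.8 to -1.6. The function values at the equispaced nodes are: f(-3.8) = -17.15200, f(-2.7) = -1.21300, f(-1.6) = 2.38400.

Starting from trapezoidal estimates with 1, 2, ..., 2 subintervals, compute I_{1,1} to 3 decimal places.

-7.194

I_{0,0} (trapezoid, 1 panel, h=2.2000): -16.24480
I_{1,0} (trapezoid, 2 panels, h=1.1000): -9.45670
I_{1,1} = -9.45670 + (-9.45670 − (-16.24480))/3 = -7.19400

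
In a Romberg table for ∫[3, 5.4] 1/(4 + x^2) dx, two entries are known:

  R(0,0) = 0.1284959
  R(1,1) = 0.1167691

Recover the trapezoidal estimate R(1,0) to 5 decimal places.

0.11970

From R(1,1) = (4·R(1,0) − R(0,0))/3, solve for R(1,0):
4·R(1,0) = 3·0.1167691 + 0.1284959 = 0.4788032
R(1,0) = 0.1197008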